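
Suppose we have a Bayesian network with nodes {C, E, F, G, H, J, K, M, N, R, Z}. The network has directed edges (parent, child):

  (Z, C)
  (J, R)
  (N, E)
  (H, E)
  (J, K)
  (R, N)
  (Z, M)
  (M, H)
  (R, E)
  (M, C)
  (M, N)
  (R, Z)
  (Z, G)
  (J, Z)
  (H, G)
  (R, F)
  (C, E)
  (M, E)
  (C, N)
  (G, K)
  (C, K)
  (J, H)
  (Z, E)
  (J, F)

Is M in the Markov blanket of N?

Yes

M is a parent of N.
So M ∈ MB(N).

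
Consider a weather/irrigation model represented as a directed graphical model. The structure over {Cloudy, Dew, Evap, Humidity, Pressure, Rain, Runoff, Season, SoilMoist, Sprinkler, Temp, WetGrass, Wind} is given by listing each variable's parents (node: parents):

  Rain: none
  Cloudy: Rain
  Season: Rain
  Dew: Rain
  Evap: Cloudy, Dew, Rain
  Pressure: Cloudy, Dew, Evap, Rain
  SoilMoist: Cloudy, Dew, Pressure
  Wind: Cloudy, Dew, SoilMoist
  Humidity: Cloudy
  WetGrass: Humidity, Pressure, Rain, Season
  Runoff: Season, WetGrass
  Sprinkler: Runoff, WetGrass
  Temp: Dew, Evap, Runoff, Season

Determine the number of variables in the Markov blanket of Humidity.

5

Ch(Humidity) = {WetGrass}.
Pa(Humidity) = {Cloudy}.
Other parents of Humidity's children:
  WetGrass also has parents Pressure, Rain, Season.
MB(Humidity) = {Cloudy, Pressure, Rain, Season, WetGrass}, which has 5 nodes.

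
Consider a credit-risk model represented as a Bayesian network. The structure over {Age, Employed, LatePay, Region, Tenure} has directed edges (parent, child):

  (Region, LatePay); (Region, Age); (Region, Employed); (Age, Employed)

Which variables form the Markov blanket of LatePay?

By definition, MB(LatePay) is built from LatePay's parents, LatePay's children, and the co-parents of LatePay.
Pa(LatePay) = {Region}.
Children of LatePay: none.
LatePay has no children, so there are no co-parents.
Taking the union gives {Region}.

{Region}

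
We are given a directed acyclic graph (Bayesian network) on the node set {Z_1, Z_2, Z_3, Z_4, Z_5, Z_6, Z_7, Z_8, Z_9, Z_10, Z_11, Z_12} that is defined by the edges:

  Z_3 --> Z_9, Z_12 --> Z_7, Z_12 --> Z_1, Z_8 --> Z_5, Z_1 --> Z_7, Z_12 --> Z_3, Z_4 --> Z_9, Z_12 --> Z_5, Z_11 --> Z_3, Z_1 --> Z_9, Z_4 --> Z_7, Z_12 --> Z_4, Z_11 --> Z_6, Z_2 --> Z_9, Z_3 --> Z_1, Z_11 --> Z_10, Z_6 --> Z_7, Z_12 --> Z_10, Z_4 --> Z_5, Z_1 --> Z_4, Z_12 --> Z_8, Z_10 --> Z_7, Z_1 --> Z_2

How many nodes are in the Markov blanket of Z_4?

10

Z_4's parents: Z_1, Z_12.
Z_4 has children Z_5, Z_7, Z_9.
Other parents of Z_4's children:
  Z_9's other parents are Z_1, Z_2, Z_3.
  parents(Z_7) \ {Z_4} = {Z_1, Z_6, Z_10, Z_12}.
  Z_5 also has parents Z_8, Z_12.
MB(Z_4) = {Z_1, Z_2, Z_3, Z_5, Z_6, Z_7, Z_8, Z_9, Z_10, Z_12}, which has 10 nodes.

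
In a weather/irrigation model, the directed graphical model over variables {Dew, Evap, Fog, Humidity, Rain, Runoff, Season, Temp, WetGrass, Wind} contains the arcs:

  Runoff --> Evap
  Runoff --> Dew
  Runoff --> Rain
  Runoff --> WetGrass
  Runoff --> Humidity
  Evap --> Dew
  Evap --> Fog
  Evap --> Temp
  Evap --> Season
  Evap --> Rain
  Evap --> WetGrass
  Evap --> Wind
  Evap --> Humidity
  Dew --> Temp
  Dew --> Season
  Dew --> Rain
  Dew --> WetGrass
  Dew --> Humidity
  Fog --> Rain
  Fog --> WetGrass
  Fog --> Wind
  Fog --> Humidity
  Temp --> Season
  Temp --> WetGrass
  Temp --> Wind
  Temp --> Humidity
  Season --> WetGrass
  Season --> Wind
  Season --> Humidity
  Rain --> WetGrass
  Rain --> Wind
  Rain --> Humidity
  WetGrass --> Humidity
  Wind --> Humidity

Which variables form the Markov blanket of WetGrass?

Children of WetGrass: Humidity.
WetGrass's parents: Dew, Evap, Fog, Rain, Runoff, Season, Temp.
Co-parents of WetGrass (other parents of its children):
  Humidity: Dew, Evap, Fog, Rain, Runoff, Season, Temp, Wind
Taking the union gives {Dew, Evap, Fog, Humidity, Rain, Runoff, Season, Temp, Wind}.

{Dew, Evap, Fog, Humidity, Rain, Runoff, Season, Temp, Wind}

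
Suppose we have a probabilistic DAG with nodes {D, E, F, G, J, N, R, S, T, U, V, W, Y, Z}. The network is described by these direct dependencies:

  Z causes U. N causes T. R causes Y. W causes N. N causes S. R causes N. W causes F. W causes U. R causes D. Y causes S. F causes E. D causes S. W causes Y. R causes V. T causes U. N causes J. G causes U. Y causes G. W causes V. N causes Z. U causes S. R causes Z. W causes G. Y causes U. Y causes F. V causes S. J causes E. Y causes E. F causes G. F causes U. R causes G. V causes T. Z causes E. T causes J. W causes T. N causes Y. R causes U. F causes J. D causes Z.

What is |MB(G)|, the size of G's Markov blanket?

The Markov blanket of a node is its parents, its children, and the other parents of its children.
G has parents F, R, W, Y.
Children of G: U.
Parents of each child, excluding G:
  U also has parents F, R, T, W, Y, Z.
MB(G) = {F, R, T, U, W, Y, Z}, which has 7 nodes.

7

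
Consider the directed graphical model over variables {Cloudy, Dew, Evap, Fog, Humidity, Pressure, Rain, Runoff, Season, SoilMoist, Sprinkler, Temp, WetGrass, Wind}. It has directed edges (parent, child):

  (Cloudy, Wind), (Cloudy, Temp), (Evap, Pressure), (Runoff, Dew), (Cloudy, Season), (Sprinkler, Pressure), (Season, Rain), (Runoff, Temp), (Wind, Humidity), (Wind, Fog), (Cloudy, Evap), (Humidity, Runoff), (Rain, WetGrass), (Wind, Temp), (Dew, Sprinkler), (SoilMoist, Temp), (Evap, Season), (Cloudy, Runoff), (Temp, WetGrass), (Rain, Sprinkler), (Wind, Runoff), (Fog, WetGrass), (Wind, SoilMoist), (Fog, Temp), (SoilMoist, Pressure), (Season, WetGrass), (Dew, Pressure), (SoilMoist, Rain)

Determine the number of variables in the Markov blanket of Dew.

Recall MB(v) = parents ∪ children ∪ spouses, where spouses are the other parents of v's children.
Dew's parents: Runoff.
Dew's children: Pressure, Sprinkler.
For each child, the remaining parents (spouses of Dew):
  Sprinkler: Rain
  Pressure: Evap, SoilMoist, Sprinkler
MB(Dew) = {Evap, Pressure, Rain, Runoff, SoilMoist, Sprinkler}, which has 6 nodes.

6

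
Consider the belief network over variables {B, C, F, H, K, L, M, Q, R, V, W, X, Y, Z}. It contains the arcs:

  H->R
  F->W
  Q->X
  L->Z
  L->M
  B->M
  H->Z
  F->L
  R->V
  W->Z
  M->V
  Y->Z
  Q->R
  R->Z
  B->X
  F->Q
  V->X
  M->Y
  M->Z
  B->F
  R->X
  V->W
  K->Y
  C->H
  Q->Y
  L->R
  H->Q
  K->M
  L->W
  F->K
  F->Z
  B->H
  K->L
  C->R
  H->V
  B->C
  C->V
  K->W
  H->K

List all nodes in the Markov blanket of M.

Recall MB(v) = parents ∪ children ∪ spouses, where spouses are the other parents of v's children.
Pa(M) = {B, K, L}.
Ch(M) = {V, Y, Z}.
Other parents of M's children:
  V: C, H, R
  Y: K, Q
  Z: F, H, L, R, W, Y
Union: {B, K, L} ∪ {V, Y, Z} ∪ {C, F, H, K, L, Q, R, W, Y} = {B, C, F, H, K, L, Q, R, V, W, Y, Z}.

{B, C, F, H, K, L, Q, R, V, W, Y, Z}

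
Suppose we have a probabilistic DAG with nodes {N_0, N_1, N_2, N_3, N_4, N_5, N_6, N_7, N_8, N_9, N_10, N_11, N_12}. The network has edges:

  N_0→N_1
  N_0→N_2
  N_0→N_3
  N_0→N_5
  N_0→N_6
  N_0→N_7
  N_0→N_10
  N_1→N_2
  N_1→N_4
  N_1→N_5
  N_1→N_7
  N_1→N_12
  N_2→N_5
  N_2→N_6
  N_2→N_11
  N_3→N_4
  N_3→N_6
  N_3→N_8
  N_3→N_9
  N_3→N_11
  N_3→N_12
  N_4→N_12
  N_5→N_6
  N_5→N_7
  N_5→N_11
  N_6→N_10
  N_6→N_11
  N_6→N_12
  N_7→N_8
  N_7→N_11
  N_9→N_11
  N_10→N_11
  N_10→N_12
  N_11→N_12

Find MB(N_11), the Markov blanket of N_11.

{N_1, N_2, N_3, N_4, N_5, N_6, N_7, N_9, N_10, N_12}

N_11's parents: N_2, N_3, N_5, N_6, N_7, N_9, N_10.
Ch(N_11) = {N_12}.
For each child, the remaining parents (spouses of N_11):
  N_12's other parents are N_1, N_3, N_4, N_6, N_10.
Union: {N_2, N_3, N_5, N_6, N_7, N_9, N_10} ∪ {N_12} ∪ {N_1, N_3, N_4, N_6, N_10} = {N_1, N_2, N_3, N_4, N_5, N_6, N_7, N_9, N_10, N_12}.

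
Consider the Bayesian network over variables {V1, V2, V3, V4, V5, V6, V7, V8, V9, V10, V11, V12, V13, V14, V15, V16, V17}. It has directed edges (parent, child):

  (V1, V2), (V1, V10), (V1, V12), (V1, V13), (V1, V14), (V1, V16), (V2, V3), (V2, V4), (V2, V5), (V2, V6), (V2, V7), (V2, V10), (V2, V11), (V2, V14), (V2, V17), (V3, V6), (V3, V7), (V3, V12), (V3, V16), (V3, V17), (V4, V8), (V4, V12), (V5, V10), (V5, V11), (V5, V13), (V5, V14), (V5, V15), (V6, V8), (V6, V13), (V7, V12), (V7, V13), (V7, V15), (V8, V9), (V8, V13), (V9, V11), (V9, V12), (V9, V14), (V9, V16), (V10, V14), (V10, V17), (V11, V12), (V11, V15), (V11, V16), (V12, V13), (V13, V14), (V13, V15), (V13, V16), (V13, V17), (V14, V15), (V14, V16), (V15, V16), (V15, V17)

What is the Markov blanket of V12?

Ch(V12) = {V13}.
V12's parents: V1, V3, V4, V7, V9, V11.
Parents of each child, excluding V12:
  V13: V1, V5, V6, V7, V8
So the Markov blanket of V12 is {V1, V3, V4, V5, V6, V7, V8, V9, V11, V13}.

{V1, V3, V4, V5, V6, V7, V8, V9, V11, V13}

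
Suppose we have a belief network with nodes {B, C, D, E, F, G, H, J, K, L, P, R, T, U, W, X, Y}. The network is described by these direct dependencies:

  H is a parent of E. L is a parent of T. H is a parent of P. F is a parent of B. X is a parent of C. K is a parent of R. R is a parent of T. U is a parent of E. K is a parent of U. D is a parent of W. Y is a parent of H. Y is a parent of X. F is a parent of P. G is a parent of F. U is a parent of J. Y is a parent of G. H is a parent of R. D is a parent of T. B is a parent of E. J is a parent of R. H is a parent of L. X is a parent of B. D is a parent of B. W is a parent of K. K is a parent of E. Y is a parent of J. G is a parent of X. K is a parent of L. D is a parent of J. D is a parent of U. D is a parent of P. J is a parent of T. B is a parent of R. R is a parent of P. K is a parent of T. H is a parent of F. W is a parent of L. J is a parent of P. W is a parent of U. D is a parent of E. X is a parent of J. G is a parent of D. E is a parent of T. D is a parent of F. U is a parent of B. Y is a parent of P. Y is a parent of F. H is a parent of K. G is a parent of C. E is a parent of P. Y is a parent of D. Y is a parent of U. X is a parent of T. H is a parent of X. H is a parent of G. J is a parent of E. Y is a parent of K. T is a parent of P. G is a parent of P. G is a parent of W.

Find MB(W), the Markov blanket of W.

{D, G, H, K, L, U, Y}

A node's Markov blanket = Pa ∪ Ch ∪ (parents of Ch other than the node itself).
W has parents D, G.
W has children K, L, U.
Parents of each child, excluding W:
  K's other parents are H, Y.
  parents(U) \ {W} = {D, K, Y}.
  parents(L) \ {W} = {H, K}.
So the Markov blanket of W is {D, G, H, K, L, U, Y}.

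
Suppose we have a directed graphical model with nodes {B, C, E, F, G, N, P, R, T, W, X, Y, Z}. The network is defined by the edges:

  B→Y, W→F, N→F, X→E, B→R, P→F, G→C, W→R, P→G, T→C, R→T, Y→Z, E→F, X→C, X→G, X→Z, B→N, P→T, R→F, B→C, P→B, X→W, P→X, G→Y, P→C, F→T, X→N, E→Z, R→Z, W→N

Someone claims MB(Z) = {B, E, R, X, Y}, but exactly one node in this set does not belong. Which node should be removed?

The Markov blanket of a node is its parents, its children, and the other parents of its children.
Z's children: none.
Z's parents: E, R, X, Y.
With no children, Z has no spouses; the co-parent set is empty.
MB(Z) = {E, R, X, Y}.
B is neither a parent, child, nor co-parent of Z, so it does not belong.

B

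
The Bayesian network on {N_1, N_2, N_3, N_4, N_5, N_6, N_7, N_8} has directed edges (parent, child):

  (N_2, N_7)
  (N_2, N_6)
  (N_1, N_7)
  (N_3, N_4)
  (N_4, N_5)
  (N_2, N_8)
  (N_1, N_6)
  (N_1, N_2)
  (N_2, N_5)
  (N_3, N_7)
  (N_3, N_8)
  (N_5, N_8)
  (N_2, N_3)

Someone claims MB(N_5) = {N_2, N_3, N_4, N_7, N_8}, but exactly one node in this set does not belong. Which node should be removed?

Parents of N_5: N_2, N_4.
Children of N_5: N_8.
Other parents of N_5's children:
  N_8: N_2, N_3
MB(N_5) = {N_2, N_3, N_4, N_8}.
N_7 is neither a parent, child, nor co-parent of N_5, so it does not belong.

N_7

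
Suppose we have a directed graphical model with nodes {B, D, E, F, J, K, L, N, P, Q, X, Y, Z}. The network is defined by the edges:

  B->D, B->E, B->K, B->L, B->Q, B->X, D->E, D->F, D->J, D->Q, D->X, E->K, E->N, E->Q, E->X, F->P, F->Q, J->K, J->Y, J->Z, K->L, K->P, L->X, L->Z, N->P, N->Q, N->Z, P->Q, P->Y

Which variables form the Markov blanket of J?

By definition, MB(J) is built from J's parents, J's children, and the co-parents of J.
J has children K, Y, Z.
Parents of J: D.
Other parents of J's children:
  K: B, E
  Y: P
  Z: L, N
Taking the union gives {B, D, E, K, L, N, P, Y, Z}.

{B, D, E, K, L, N, P, Y, Z}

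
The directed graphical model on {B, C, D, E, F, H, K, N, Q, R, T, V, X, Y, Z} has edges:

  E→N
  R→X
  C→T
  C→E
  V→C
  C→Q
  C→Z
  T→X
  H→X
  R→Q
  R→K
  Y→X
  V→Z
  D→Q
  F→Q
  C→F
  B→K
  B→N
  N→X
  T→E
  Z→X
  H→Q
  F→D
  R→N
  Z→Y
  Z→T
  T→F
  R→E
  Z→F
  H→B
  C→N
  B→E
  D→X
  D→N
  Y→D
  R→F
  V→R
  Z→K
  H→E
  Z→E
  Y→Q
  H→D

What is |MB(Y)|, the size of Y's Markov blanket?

Recall MB(v) = parents ∪ children ∪ spouses, where spouses are the other parents of v's children.
Y has parent Z.
Children of Y: D, Q, X.
For each child, the remaining parents (spouses of Y):
  D's other parents are F, H.
  Q's other parents are C, D, F, H, R.
  parents(X) \ {Y} = {D, H, N, R, T, Z}.
MB(Y) = {C, D, F, H, N, Q, R, T, X, Z}, which has 10 nodes.

10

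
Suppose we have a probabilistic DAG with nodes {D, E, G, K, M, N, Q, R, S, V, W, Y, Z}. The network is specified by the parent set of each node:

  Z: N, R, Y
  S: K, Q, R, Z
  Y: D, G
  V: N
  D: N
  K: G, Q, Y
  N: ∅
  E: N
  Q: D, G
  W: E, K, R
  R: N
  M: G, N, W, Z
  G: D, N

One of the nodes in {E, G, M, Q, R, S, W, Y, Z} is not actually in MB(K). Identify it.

Parents of K: G, Q, Y.
K's children: S, W.
For each child, the remaining parents (spouses of K):
  W's other parents are E, R.
  parents(S) \ {K} = {Q, R, Z}.
MB(K) = {E, G, Q, R, S, W, Y, Z}.
M is neither a parent, child, nor co-parent of K, so it does not belong.

M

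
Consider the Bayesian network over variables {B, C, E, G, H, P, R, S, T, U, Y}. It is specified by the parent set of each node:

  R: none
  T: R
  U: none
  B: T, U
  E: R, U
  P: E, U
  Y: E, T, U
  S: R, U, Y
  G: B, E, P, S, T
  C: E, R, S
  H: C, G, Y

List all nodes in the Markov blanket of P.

P has child G.
Pa(P) = {E, U}.
Other parents of P's children:
  G's other parents are B, E, S, T.
Union: {E, U} ∪ {G} ∪ {B, E, S, T} = {B, E, G, S, T, U}.

{B, E, G, S, T, U}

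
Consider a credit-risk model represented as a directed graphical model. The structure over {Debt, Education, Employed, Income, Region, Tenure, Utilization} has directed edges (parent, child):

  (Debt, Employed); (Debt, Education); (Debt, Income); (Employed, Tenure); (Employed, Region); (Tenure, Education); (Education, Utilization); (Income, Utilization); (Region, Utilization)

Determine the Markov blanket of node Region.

Pa(Region) = {Employed}.
Region's children: Utilization.
Parents of each child, excluding Region:
  Utilization: Education, Income
So the Markov blanket of Region is {Education, Employed, Income, Utilization}.

{Education, Employed, Income, Utilization}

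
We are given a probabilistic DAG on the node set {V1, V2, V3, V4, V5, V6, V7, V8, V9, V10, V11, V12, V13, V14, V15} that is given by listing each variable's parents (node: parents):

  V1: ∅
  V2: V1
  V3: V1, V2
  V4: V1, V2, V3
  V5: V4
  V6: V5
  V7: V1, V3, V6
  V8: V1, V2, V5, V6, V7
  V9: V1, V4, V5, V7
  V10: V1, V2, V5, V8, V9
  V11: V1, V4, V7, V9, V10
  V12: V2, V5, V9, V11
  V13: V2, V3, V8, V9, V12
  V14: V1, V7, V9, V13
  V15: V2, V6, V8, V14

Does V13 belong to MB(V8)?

V13 is a child of V8.
So V13 ∈ MB(V8).

Yes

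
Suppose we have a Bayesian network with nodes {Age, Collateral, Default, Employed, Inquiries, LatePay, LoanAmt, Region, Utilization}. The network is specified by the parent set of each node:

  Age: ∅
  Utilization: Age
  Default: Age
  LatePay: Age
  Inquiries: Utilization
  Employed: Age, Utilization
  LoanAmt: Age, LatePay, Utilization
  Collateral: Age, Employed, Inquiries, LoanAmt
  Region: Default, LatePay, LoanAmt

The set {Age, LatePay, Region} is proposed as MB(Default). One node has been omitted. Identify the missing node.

LoanAmt

Default has parent Age.
Ch(Default) = {Region}.
For each child, the remaining parents (spouses of Default):
  Region: LatePay, LoanAmt
MB(Default) = {Age, LatePay, LoanAmt, Region}.
Comparing with the claimed set, LoanAmt is missing.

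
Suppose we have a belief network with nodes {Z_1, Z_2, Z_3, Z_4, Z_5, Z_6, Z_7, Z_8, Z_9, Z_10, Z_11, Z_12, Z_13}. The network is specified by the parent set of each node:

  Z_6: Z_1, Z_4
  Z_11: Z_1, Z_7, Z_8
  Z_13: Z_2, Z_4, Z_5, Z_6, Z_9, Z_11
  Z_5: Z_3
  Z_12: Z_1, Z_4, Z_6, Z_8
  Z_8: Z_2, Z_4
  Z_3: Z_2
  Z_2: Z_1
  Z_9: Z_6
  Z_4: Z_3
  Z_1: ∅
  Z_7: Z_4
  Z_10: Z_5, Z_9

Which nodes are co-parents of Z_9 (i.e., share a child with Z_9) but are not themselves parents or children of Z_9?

{Z_2, Z_4, Z_5, Z_11}

Children of Z_9: Z_10, Z_13.
  Z_10: Z_5
  Z_13: Z_2, Z_4, Z_5, Z_6, Z_11
Excluding nodes already adjacent to Z_9 (Z_6, Z_10, Z_13), the co-parent-only contribution is {Z_2, Z_4, Z_5, Z_11}.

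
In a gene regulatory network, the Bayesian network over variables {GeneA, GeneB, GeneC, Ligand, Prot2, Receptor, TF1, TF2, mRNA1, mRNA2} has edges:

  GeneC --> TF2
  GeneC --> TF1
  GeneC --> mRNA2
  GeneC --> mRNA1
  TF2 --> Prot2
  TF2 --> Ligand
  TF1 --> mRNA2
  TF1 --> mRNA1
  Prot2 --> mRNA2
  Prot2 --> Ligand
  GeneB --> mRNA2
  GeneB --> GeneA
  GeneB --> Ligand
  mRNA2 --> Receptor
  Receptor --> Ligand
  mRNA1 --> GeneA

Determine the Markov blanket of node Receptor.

{GeneB, Ligand, Prot2, TF2, mRNA2}

A node's Markov blanket = Pa ∪ Ch ∪ (parents of Ch other than the node itself).
Ch(Receptor) = {Ligand}.
Receptor's parents: mRNA2.
Co-parents of Receptor (other parents of its children):
  Ligand: GeneB, Prot2, TF2
Union: {mRNA2} ∪ {Ligand} ∪ {GeneB, Prot2, TF2} = {GeneB, Ligand, Prot2, TF2, mRNA2}.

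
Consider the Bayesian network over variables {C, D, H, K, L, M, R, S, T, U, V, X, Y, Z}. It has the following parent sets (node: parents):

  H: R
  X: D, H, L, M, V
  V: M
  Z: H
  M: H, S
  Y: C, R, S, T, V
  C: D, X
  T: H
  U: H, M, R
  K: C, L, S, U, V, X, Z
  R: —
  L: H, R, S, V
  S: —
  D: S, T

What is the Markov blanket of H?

{D, L, M, R, S, T, U, V, X, Z}

Pa(H) = {R}.
H's children: L, M, T, U, X, Z.
Other parents of H's children:
  M: S
  T: —
  L: R, S, V
  U: M, R
  X: D, L, M, V
  Z: —
Taking the union gives {D, L, M, R, S, T, U, V, X, Z}.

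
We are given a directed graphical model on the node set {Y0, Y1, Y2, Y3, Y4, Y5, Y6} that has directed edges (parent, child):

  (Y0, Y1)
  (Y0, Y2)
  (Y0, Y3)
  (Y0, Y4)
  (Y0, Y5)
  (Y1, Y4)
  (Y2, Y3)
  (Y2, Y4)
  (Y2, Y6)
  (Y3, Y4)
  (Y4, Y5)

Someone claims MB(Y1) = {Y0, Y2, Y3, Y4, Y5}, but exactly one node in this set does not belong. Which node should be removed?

Y5

Y1's parents: Y0.
Y1 has child Y4.
For each child, the remaining parents (spouses of Y1):
  parents(Y4) \ {Y1} = {Y0, Y2, Y3}.
MB(Y1) = {Y0, Y2, Y3, Y4}.
Y5 is neither a parent, child, nor co-parent of Y1, so it does not belong.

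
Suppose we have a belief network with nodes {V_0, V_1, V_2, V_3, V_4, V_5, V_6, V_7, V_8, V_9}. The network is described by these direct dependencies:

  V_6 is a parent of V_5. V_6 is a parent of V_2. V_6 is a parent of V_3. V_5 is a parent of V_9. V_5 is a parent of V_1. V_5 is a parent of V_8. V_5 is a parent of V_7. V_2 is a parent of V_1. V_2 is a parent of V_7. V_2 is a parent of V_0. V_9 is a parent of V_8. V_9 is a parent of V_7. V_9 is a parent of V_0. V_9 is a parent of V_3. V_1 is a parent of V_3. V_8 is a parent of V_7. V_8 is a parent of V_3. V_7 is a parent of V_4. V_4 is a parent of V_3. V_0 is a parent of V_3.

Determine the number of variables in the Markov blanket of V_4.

7

By definition, MB(V_4) is built from V_4's parents, V_4's children, and the co-parents of V_4.
Pa(V_4) = {V_7}.
Children of V_4: V_3.
Co-parents of V_4 (other parents of its children):
  V_3 also has parents V_0, V_1, V_6, V_8, V_9.
MB(V_4) = {V_0, V_1, V_3, V_6, V_7, V_8, V_9}, which has 7 nodes.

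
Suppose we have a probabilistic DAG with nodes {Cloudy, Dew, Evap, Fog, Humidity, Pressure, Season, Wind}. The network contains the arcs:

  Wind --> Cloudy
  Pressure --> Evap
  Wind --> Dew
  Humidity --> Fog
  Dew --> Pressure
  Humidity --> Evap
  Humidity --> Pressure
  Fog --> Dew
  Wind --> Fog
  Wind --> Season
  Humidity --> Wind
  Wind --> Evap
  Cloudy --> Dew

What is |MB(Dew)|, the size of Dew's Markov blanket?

5

Parents of Dew: Cloudy, Fog, Wind.
Children of Dew: Pressure.
Other parents of Dew's children:
  Pressure also has parent Humidity.
MB(Dew) = {Cloudy, Fog, Humidity, Pressure, Wind}, which has 5 nodes.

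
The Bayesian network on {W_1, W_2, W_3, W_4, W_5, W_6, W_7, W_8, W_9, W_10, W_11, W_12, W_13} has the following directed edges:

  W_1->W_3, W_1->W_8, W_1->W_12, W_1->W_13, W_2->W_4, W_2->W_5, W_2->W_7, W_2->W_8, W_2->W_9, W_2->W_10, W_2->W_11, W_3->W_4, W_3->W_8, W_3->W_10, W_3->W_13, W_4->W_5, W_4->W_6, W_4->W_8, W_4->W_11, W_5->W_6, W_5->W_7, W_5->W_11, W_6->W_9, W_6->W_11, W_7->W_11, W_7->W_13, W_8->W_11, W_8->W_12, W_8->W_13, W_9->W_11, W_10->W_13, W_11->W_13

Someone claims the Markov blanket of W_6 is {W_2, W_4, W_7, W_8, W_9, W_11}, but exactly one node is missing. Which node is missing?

The Markov blanket of a node is its parents, its children, and the other parents of its children.
Pa(W_6) = {W_4, W_5}.
W_6 has children W_9, W_11.
Other parents of W_6's children:
  W_9: W_2
  W_11: W_2, W_4, W_5, W_7, W_8, W_9
MB(W_6) = {W_2, W_4, W_5, W_7, W_8, W_9, W_11}.
Comparing with the claimed set, W_5 is missing.

W_5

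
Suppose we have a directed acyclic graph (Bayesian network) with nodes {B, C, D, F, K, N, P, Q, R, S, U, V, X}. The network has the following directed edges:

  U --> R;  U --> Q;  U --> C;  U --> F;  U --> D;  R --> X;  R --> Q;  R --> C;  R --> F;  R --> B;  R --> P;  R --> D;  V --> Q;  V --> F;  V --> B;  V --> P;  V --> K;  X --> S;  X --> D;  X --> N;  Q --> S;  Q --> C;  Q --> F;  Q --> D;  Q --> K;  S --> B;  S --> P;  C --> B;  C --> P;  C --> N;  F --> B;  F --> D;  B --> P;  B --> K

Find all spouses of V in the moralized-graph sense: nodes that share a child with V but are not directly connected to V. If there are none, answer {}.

{C, R, S, U}

Children of V: B, F, K, P, Q.
  Q: R, U
  F: Q, R, U
  B: C, F, R, S
  P: B, C, R, S
  K: B, Q
Excluding nodes already adjacent to V (B, F, K, P, Q), the co-parent-only contribution is {C, R, S, U}.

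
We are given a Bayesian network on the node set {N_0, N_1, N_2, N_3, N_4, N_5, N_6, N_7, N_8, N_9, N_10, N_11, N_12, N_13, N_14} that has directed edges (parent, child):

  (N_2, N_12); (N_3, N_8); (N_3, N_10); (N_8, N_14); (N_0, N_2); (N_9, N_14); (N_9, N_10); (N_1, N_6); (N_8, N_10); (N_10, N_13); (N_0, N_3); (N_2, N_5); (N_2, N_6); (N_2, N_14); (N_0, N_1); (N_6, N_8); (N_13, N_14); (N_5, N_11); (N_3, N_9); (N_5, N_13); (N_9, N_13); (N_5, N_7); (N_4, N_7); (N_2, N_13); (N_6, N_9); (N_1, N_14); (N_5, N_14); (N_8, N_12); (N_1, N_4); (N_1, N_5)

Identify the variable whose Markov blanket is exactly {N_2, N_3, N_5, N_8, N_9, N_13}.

The target node must have every member of {N_2, N_3, N_5, N_8, N_9, N_13} as a parent, child, or co-parent, and no others.
Parents of N_10: N_3, N_8, N_9; children: N_13; co-parents: N_2, N_5, N_9.
These exactly cover the given set, so the node is N_10.

N_10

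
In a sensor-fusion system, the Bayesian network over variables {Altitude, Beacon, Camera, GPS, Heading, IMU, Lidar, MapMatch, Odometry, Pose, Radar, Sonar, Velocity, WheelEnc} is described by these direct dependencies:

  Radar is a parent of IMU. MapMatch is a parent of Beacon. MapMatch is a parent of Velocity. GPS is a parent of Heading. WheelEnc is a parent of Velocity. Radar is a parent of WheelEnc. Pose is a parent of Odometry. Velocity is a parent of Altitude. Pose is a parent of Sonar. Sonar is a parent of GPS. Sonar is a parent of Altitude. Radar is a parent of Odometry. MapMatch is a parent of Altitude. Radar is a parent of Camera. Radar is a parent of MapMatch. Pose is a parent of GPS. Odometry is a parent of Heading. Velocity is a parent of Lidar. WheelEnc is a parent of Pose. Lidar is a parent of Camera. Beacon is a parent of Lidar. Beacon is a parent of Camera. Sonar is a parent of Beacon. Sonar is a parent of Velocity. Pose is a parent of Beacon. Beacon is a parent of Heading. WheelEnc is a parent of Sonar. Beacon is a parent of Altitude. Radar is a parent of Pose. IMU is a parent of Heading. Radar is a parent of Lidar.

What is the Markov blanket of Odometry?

{Beacon, GPS, Heading, IMU, Pose, Radar}

By definition, MB(Odometry) is built from Odometry's parents, Odometry's children, and the co-parents of Odometry.
Odometry has child Heading.
Parents of Odometry: Pose, Radar.
Co-parents of Odometry (other parents of its children):
  Heading: Beacon, GPS, IMU
MB(Odometry) = {Beacon, GPS, Heading, IMU, Pose, Radar}.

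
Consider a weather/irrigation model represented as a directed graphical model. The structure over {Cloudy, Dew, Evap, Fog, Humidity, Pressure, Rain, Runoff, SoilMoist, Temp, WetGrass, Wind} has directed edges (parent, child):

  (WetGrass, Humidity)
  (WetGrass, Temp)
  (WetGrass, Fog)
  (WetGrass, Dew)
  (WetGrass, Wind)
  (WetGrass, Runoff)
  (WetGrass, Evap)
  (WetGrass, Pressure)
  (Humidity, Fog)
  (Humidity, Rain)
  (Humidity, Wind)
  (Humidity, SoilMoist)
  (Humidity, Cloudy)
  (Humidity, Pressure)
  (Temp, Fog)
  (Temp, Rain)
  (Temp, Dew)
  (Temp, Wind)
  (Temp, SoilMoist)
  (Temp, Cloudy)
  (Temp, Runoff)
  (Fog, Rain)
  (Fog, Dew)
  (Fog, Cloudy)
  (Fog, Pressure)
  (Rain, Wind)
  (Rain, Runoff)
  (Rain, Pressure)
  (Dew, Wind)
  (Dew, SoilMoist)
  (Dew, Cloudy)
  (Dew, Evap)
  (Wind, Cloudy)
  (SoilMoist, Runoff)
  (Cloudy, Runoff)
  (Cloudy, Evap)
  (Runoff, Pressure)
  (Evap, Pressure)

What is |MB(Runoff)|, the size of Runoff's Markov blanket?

Pa(Runoff) = {Cloudy, Rain, SoilMoist, Temp, WetGrass}.
Runoff has child Pressure.
Other parents of Runoff's children:
  Pressure: Evap, Fog, Humidity, Rain, WetGrass
MB(Runoff) = {Cloudy, Evap, Fog, Humidity, Pressure, Rain, SoilMoist, Temp, WetGrass}, which has 9 nodes.

9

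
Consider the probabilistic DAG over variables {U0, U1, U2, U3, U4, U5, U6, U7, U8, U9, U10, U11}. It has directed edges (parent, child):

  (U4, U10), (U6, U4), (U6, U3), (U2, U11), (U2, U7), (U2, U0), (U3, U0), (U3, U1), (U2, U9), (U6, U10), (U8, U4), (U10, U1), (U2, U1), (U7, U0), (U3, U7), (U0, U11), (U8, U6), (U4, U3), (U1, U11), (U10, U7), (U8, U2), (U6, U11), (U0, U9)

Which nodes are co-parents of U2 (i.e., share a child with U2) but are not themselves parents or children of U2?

Children of U2: U0, U1, U7, U9, U11.
  U1: U3, U10
  U7: U3, U10
  U0: U3, U7
  U11: U0, U1, U6
  U9: U0
Excluding nodes already adjacent to U2 (U0, U1, U7, U8, U9, U11), the co-parent-only contribution is {U3, U6, U10}.

{U3, U6, U10}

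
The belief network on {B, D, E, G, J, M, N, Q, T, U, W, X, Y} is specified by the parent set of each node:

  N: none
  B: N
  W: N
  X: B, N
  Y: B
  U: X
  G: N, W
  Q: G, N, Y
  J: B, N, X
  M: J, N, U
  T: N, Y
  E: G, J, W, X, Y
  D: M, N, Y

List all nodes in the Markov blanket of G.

G has parents N, W.
Children of G: E, Q.
Co-parents of G (other parents of its children):
  Q also has parents N, Y.
  E's other parents are J, W, X, Y.
So the Markov blanket of G is {E, J, N, Q, W, X, Y}.

{E, J, N, Q, W, X, Y}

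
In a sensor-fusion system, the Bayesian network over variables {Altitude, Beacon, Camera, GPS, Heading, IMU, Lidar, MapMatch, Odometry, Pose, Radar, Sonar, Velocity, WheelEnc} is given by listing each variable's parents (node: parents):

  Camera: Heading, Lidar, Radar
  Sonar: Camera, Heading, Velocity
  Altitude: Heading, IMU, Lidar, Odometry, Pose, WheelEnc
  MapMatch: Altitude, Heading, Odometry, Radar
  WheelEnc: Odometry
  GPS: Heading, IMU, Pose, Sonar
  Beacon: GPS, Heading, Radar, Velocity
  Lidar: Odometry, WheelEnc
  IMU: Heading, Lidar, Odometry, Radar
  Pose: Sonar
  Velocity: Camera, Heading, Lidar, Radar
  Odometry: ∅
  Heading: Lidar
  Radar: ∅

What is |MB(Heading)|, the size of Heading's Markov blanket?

The Markov blanket of a node is its parents, its children, and the other parents of its children.
Heading's parents: Lidar.
Children of Heading: Altitude, Beacon, Camera, GPS, IMU, MapMatch, Sonar, Velocity.
For each child, the remaining parents (spouses of Heading):
  Camera: Lidar, Radar
  Velocity: Camera, Lidar, Radar
  Sonar: Camera, Velocity
  IMU: Lidar, Odometry, Radar
  Altitude: IMU, Lidar, Odometry, Pose, WheelEnc
  GPS: IMU, Pose, Sonar
  MapMatch: Altitude, Odometry, Radar
  Beacon: GPS, Radar, Velocity
MB(Heading) = {Altitude, Beacon, Camera, GPS, IMU, Lidar, MapMatch, Odometry, Pose, Radar, Sonar, Velocity, WheelEnc}, which has 13 nodes.

13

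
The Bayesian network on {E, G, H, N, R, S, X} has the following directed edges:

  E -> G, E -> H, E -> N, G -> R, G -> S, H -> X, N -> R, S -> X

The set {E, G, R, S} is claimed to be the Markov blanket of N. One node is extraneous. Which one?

S

N has parent E.
N has child R.
Other parents of N's children:
  parents(R) \ {N} = {G}.
MB(N) = {E, G, R}.
S is neither a parent, child, nor co-parent of N, so it does not belong.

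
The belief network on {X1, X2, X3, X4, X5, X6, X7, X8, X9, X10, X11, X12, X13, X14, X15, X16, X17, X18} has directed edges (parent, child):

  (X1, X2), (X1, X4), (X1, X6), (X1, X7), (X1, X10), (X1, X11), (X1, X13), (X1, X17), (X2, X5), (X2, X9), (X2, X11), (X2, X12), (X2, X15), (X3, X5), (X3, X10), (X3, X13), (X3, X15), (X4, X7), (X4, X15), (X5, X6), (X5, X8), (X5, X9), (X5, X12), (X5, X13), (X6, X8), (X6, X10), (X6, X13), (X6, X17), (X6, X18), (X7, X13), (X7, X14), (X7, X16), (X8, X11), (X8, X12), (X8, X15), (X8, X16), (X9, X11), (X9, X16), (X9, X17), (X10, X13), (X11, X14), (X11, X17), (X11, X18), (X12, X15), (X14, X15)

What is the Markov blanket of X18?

{X6, X11}

By definition, MB(X18) is built from X18's parents, X18's children, and the co-parents of X18.
X18 has no children.
X18 has parents X6, X11.
With no children, X18 has no spouses; the co-parent set is empty.
MB(X18) = {X6, X11}.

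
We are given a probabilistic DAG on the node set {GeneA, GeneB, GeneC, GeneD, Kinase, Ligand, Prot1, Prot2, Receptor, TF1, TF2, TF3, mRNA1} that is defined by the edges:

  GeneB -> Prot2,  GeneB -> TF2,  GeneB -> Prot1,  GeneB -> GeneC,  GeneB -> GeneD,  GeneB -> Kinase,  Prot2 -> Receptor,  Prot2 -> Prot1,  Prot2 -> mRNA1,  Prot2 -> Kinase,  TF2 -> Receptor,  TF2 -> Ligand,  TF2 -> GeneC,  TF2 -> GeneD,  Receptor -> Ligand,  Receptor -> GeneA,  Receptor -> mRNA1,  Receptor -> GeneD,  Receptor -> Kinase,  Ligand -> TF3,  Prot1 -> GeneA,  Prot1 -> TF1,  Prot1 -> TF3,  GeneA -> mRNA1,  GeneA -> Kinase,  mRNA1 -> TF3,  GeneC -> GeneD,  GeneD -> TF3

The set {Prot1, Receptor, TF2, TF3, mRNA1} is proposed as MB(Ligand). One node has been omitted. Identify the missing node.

Recall MB(v) = parents ∪ children ∪ spouses, where spouses are the other parents of v's children.
Parents of Ligand: Receptor, TF2.
Children of Ligand: TF3.
For each child, the remaining parents (spouses of Ligand):
  parents(TF3) \ {Ligand} = {GeneD, Prot1, mRNA1}.
MB(Ligand) = {GeneD, Prot1, Receptor, TF2, TF3, mRNA1}.
Comparing with the claimed set, GeneD is missing.

GeneD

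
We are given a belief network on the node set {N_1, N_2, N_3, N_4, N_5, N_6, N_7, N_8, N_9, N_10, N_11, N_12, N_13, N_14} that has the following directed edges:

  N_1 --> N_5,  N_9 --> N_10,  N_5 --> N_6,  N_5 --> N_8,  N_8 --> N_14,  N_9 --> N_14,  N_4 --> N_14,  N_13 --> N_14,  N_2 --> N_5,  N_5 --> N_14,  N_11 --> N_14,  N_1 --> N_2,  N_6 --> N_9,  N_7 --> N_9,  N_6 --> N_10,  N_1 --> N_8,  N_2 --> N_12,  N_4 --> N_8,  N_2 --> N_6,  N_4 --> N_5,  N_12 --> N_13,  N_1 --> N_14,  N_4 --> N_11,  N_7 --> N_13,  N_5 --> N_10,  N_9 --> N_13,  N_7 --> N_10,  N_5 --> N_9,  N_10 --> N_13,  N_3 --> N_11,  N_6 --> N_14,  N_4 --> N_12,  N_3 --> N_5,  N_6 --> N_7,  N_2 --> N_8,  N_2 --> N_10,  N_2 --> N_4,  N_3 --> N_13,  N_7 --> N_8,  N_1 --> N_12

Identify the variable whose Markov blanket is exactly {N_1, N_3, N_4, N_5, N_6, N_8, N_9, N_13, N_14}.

N_11

The target node must have every member of {N_1, N_3, N_4, N_5, N_6, N_8, N_9, N_13, N_14} as a parent, child, or co-parent, and no others.
Parents of N_11: N_3, N_4; children: N_14; co-parents: N_1, N_4, N_5, N_6, N_8, N_9, N_13.
These exactly cover the given set, so the node is N_11.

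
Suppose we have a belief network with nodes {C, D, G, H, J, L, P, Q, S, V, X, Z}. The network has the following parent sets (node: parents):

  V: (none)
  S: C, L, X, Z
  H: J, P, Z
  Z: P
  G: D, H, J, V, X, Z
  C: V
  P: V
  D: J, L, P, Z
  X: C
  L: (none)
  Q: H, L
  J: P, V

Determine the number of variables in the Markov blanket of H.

By definition, MB(H) is built from H's parents, H's children, and the co-parents of H.
Parents of H: J, P, Z.
H's children: G, Q.
Co-parents of H (other parents of its children):
  G: D, J, V, X, Z
  Q: L
MB(H) = {D, G, J, L, P, Q, V, X, Z}, which has 9 nodes.

9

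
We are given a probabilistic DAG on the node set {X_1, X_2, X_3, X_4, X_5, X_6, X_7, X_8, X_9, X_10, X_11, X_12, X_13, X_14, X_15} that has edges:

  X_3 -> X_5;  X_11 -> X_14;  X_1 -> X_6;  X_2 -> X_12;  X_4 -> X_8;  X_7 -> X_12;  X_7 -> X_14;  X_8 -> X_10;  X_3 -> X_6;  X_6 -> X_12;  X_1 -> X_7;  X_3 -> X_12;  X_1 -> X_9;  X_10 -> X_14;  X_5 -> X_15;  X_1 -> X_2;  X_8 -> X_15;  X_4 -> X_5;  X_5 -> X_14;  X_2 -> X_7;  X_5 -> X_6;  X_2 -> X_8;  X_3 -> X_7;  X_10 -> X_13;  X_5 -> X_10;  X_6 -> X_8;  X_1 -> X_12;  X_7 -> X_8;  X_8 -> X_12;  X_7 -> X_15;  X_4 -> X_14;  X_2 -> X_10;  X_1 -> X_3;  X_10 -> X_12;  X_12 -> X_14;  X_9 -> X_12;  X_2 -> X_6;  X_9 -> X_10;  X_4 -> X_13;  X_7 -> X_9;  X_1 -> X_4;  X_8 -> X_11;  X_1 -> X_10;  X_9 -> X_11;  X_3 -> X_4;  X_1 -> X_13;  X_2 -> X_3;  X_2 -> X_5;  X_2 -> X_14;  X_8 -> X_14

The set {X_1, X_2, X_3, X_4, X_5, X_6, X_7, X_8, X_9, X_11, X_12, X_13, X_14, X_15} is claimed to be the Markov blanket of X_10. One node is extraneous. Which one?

The Markov blanket of a node is its parents, its children, and the other parents of its children.
X_10's parents: X_1, X_2, X_5, X_8, X_9.
X_10 has children X_12, X_13, X_14.
For each child, the remaining parents (spouses of X_10):
  X_12: X_1, X_2, X_3, X_6, X_7, X_8, X_9
  X_13: X_1, X_4
  X_14: X_2, X_4, X_5, X_7, X_8, X_11, X_12
MB(X_10) = {X_1, X_2, X_3, X_4, X_5, X_6, X_7, X_8, X_9, X_11, X_12, X_13, X_14}.
X_15 is neither a parent, child, nor co-parent of X_10, so it does not belong.

X_15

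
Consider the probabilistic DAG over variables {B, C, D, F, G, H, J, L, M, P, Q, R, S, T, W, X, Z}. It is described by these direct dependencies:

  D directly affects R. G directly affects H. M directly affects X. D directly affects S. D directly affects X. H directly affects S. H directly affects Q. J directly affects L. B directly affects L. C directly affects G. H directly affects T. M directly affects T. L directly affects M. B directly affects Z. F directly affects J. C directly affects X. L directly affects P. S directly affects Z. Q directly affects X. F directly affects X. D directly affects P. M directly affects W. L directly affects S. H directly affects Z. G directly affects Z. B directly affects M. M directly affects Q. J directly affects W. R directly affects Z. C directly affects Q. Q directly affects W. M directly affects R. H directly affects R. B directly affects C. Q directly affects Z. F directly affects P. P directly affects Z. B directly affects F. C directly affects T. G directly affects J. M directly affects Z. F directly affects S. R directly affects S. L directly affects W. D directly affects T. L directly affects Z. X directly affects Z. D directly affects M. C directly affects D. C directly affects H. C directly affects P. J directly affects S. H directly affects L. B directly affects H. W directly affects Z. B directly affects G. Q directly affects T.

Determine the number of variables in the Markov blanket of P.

The Markov blanket of a node is its parents, its children, and the other parents of its children.
P has child Z.
P has parents C, D, F, L.
Other parents of P's children:
  Z also has parents B, G, H, L, M, Q, R, S, W, X.
MB(P) = {B, C, D, F, G, H, L, M, Q, R, S, W, X, Z}, which has 14 nodes.

14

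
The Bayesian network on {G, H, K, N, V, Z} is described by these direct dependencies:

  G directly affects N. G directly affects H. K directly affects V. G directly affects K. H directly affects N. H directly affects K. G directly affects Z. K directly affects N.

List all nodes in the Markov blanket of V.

V has parent K.
Children of V: none.
V has no children, so there are no co-parents.
Union: {K} ∪ {} ∪ {} = {K}.

{K}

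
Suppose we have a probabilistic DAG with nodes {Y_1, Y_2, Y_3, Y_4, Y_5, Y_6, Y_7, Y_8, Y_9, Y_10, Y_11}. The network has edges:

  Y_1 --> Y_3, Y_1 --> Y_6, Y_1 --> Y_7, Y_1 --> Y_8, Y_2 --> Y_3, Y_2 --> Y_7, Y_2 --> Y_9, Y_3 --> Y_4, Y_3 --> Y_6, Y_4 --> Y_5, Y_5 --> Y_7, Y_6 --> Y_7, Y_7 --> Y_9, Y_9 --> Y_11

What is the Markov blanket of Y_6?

{Y_1, Y_2, Y_3, Y_5, Y_7}

Y_6's parents: Y_1, Y_3.
Y_6's children: Y_7.
Co-parents of Y_6 (other parents of its children):
  Y_7 also has parents Y_1, Y_2, Y_5.
Taking the union gives {Y_1, Y_2, Y_3, Y_5, Y_7}.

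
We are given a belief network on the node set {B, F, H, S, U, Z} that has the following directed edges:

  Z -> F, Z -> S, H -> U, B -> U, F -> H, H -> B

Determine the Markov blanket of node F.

{H, Z}

By definition, MB(F) is built from F's parents, F's children, and the co-parents of F.
Pa(F) = {Z}.
Children of F: H.
Co-parents of F (other parents of its children):
  H: —
Taking the union gives {H, Z}.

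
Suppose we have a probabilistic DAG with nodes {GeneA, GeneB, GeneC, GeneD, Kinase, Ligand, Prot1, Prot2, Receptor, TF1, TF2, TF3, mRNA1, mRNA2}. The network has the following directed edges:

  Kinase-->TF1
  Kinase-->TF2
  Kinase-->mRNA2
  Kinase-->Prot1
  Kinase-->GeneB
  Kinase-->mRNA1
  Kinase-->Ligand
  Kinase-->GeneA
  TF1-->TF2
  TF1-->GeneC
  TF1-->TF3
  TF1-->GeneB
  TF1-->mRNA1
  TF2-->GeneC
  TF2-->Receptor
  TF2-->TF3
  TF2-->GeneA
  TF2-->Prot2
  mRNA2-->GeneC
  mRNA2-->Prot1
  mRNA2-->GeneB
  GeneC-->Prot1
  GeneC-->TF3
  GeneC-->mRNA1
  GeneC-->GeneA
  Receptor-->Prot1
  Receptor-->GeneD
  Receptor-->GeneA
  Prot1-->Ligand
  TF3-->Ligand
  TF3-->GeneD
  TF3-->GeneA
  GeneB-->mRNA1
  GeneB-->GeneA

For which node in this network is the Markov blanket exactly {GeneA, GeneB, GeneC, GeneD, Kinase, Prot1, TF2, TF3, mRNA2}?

The target node must have every member of {GeneA, GeneB, GeneC, GeneD, Kinase, Prot1, TF2, TF3, mRNA2} as a parent, child, or co-parent, and no others.
Parents of Receptor: TF2; children: GeneA, GeneD, Prot1; co-parents: GeneB, GeneC, Kinase, TF2, TF3, mRNA2.
These exactly cover the given set, so the node is Receptor.

Receptor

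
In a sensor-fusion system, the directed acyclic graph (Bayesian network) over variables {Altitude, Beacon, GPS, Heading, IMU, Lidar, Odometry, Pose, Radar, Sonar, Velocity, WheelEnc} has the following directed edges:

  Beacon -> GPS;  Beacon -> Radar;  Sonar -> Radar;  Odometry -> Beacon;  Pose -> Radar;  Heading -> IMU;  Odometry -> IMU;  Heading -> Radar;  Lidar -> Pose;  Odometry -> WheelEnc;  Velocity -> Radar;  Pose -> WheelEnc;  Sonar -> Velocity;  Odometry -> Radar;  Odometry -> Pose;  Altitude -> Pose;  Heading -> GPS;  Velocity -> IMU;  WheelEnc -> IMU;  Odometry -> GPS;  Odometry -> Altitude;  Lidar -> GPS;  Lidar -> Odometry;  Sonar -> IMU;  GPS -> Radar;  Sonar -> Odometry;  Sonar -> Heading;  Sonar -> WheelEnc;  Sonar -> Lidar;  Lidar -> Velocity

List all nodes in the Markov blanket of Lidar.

Pa(Lidar) = {Sonar}.
Ch(Lidar) = {GPS, Odometry, Pose, Velocity}.
Co-parents of Lidar (other parents of its children):
  Odometry: Sonar
  Pose: Altitude, Odometry
  GPS: Beacon, Heading, Odometry
  Velocity: Sonar
So the Markov blanket of Lidar is {Altitude, Beacon, GPS, Heading, Odometry, Pose, Sonar, Velocity}.

{Altitude, Beacon, GPS, Heading, Odometry, Pose, Sonar, Velocity}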